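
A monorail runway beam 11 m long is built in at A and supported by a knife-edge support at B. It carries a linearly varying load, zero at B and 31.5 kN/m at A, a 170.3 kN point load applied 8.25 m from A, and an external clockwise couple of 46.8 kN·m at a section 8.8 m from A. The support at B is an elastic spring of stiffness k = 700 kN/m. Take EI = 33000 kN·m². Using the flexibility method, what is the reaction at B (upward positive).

R_B = 134.3 kN

Remove the prop at B; the released (primary) structure is a cantilever built in at A.
Downward deflection at the released point B due to the loads:
  triangular load, peak 31.5 at the fixed end: w₀L⁴/(30EI) = 15373/EI
  point load 170.3 at a = 8.25: Pa²(3L − a)/(6EI) = 47813/EI
  clockwise couple 46.8 at a = 8.8: M₀a(2L − a)/(2EI) = 2718/EI
  δ_0 = 65904/EI
Flexibility coefficient — unit upward force at B: δ_{BB} = L³/(3EI) = 443.7/EI.
With EI = 33000 kN·m²: δ_0 = 1.9971 m and δ_{BB} = 0.013444 m/kN.
Compatibility — the spring shortens by R_B/k under the reaction it provides: δ_0 − R_B·δ_{BB} = R_B/k. With 1/k = 0.001429 m/kN, R_B = δ_0 / (δ_{BB} + 1/k) = 1.9971 / (0.013444 + 0.001429) = 134.3 kN.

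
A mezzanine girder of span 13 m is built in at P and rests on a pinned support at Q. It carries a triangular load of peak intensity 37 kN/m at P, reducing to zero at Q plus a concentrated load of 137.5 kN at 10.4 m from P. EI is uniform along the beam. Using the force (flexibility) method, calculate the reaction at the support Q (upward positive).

R_Q = 144.9 kN

Choose R_Q as the redundant. The primary structure is the cantilever fixed at P.
Free-end deflection of the primary structure under the applied loading (downward +):
  triangular load, peak 37 at the fixed end: w₀L⁴/(30EI) = 35225/EI
  point load 137.5 at a = 10.4: Pa²(3L − a)/(6EI) = 70890/EI
  δ_0 = 106115/EI
Flexibility coefficient — unit upward force at Q: δ_{QQ} = L³/(3EI) = 732.3/EI.
The prop prevents deflection at Q: R_Q = δ_0/δ_{QQ} = 106115/732.3 = 144.9 kN.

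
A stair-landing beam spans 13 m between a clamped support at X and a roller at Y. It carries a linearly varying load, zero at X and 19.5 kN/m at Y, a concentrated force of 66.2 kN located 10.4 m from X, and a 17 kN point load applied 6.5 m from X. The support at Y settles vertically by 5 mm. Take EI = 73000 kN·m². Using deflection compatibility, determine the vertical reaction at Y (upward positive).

Take the reaction at Y as the redundant and release it; the primary structure is a cantilever fixed at X.
Free-end deflection of the primary structure under the applied loading (downward +):
  triangular load, peak 19.5 at the free end: 11w₀L⁴/(120EI) = 51053/EI
  point load 66.2 at a = 10.4: Pa²(3L − a)/(6EI) = 34130/EI
  point load 17 at a = 6.5: Pa²(3L − a)/(6EI) = 3891/EI
  δ_0 = 89074/EI
Flexibility coefficient — unit upward force at Y: δ_{YY} = L³/(3EI) = 732.3/EI.
With EI = 73000 kN·m²: δ_0 = 1.2202 m and δ_{YY} = 0.010032 m/kN.
Compatibility — the beam at Y must follow the support down by 0.005 m: δ_0 − R_Y·δ_{YY} = 0.005, so R_Y = (1.2202 − 0.005)/0.010032 = 121.1 kN.

R_Y = 121.1 kN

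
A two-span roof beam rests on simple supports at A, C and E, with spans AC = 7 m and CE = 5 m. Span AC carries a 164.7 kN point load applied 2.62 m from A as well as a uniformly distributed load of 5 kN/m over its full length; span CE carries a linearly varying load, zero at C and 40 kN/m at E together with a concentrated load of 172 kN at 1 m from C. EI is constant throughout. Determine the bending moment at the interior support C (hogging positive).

Release continuity at C by inserting a hinge; the redundant is the internal moment M_C. The primary structure is two simply-supported spans AC and CE.
Rotations at C on the released spans (each span's end-slope, ×1/EI):
  span AC: point load 164.7 at a = 2.62: Pab(L + a)/(6LEI) = 432.9/EI
  span AC: UDL 5: wL³/(24EI) = 71.46/EI
  span CE: triangular load, peak 40: 7w₀L³/(360EI) = 97.22/EI
  span CE: point load 172 at a = 1: Pab(L + b)/(6LEI) = 206.4/EI
  relative rotation θ_0 = (504.4 + 303.6)/EI = 808/EI
A unit hogging moment at C produces rotation L₁/(3EI) + L₂/(3EI) = 4/EI.
Compatibility: M_C·(L₁+L₂)/(3EI) = θ_0, giving M_C = 202 kN·m (hogging).

M_C = 202 kN·m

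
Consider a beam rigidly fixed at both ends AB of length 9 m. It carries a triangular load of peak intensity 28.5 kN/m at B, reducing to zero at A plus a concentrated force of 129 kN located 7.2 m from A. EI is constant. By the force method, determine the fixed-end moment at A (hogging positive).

M_A = 114.1 kN·m

Take the two fixed-end moments M_A, M_B as redundants; the released structure is the simple span AB.
Simple-span end rotations at A and B under the given loads:
  at A: triangular load, peak 28.5: 7w₀L³/(360EI) = 404/EI
  at B: triangular load, peak 28.5: w₀L³/(45EI) = 461.7/EI
  at A: point load 129 at a = 7.2: Pab(L + b)/(6LEI) = 334.4/EI
  at B: point load 129 at a = 7.2: Pab(L + a)/(6LEI) = 501.6/EI
  θ_A0 = 738.4/EI,  θ_B0 = 963.3/EI
Flexibility coefficients: a unit moment at one end gives L/(3EI) there and L/(6EI) at the far end, so f₁₁ = f₂₂ = 3/EI and f₁₂ = f₂₁ = 1.5/EI.
Compatibility — zero rotation at each built-in end:
  3 M_A + 1.5 M_B = 738.4
  1.5 M_A + 3 M_B = 963.3
Solving the pair gives M_A = 114.1 kN·m and M_B = 264 kN·m (hogging).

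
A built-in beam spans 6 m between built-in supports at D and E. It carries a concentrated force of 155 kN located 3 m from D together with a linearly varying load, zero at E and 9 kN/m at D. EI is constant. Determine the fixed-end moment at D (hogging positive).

Take the two fixed-end moments M_D, M_E as redundants; the released structure is the simple span DE.
Simple-span end rotations at D and E under the given loads:
  at D: point load 155 at a = 3: Pab(L + b)/(6LEI) = 348.8/EI
  at E: point load 155 at a = 3: Pab(L + a)/(6LEI) = 348.8/EI
  at D: triangular load, peak 9: w₀L³/(45EI) = 43.2/EI
  at E: triangular load, peak 9: 7w₀L³/(360EI) = 37.8/EI
  θ_D0 = 391.9/EI,  θ_E0 = 386.6/EI
Flexibility coefficients: a unit moment at one end gives L/(3EI) there and L/(6EI) at the far end, so f₁₁ = f₂₂ = 2/EI and f₁₂ = f₂₁ = 1/EI.
Compatibility — zero rotation at each built-in end:
  2 M_D + 1 M_E = 391.9
  1 M_D + 2 M_E = 386.6
Solving the pair gives M_D = 132.4 kN·m and M_E = 127 kN·m (hogging).

M_D = 132.4 kN·m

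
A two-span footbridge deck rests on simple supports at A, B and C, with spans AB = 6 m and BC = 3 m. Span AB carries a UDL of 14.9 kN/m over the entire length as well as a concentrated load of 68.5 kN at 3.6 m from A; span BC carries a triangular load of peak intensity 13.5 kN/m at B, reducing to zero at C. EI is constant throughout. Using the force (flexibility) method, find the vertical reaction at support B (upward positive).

Take M_B as the redundant. Released structure: two simple spans AB and BC with a hinge at B.
Rotations at B on the released spans (each span's end-slope, ×1/EI):
  span AB: UDL 14.9: wL³/(24EI) = 134.1/EI
  span AB: point load 68.5 at a = 3.6: Pab(L + a)/(6LEI) = 157.8/EI
  span BC: triangular load, peak 13.5: w₀L³/(45EI) = 8.1/EI
  relative rotation θ_0 = (291.9 + 8.1)/EI = 300/EI
A unit hogging moment at B produces rotation L₁/(3EI) + L₂/(3EI) = 3/EI.
Compatibility: M_B·(L₁+L₂)/(3EI) = θ_0, giving M_B = 100 kN·m (hogging).
Span AB, ΣM about A with M_B applied at B: R_B^{AB}·6 = 514.8 + 100, so R_B^{AB} = 102.5 kN and R_A = 157.9 − 102.5 = 55.43 kN.
Span BC, ΣM about C: R_B^{BC}·3 = 40.5 + 100, so R_B^{BC} = 46.84 kN and R_C = 20.25 − 46.84 = -26.59 kN.
R_B = 102.5 + 46.84 = 149.3 kN.

R_B = 149.3 kN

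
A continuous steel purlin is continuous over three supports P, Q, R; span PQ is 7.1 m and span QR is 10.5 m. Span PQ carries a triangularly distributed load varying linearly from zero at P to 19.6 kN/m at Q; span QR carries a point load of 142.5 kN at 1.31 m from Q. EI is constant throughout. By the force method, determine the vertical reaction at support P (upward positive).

Take M_Q as the redundant. Released structure: two simple spans PQ and QR with a hinge at Q.
Rotations at Q on the released spans (each span's end-slope, ×1/EI):
  span PQ: triangular load, peak 19.6: w₀L³/(45EI) = 155.9/EI
  span QR: point load 142.5 at a = 1.31: Pab(L + b)/(6LEI) = 536.2/EI
  relative rotation θ_0 = (155.9 + 536.2)/EI = 692.1/EI
A unit hogging moment at Q produces rotation L₁/(3EI) + L₂/(3EI) = 5.867/EI.
Compatibility: M_Q·(L₁+L₂)/(3EI) = θ_0, giving M_Q = 118 kN·m (hogging).
Span PQ, ΣM about P with M_Q applied at Q: R_Q^{PQ}·7.1 = 329.3 + 118, so R_Q^{PQ} = 63 kN and R_P = 69.58 − 63 = 6.578 kN.

R_P = 6.578 kN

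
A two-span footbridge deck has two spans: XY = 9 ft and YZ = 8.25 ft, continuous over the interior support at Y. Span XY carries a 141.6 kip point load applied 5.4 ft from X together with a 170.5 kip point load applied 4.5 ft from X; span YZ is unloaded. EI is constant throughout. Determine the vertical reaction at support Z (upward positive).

R_Z = -33.67 kip

Insert a hinge at Y; M_Y is the redundant, and each span becomes simply supported.
Discontinuity in slope at Y on the released structure — sum the simple-span end rotations:
  span XY: point load 141.6 at a = 5.4: Pab(L + a)/(6LEI) = 734.1/EI
  span XY: point load 170.5 at a = 4.5: Pab(L + a)/(6LEI) = 863.2/EI
  relative rotation θ_0 = (1597 + 0)/EI = 1597/EI
A unit hogging moment at Y produces rotation L₁/(3EI) + L₂/(3EI) = 5.75/EI.
Compatibility: M_Y·(L₁+L₂)/(3EI) = θ_0, giving M_Y = 277.8 kip·ft (hogging).
Span YZ, ΣM about Z: R_Y^{YZ}·8.25 = 0 + 277.8, so R_Y^{YZ} = 33.67 kip and R_Z = 0 − 33.67 = -33.67 kip.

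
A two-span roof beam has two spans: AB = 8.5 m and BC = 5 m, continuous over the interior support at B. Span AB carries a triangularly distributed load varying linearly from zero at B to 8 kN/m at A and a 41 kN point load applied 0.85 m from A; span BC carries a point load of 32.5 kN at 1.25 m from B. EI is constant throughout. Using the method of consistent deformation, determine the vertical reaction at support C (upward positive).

R_C = -0.2679 kN

Insert a hinge at B; M_B is the redundant, and each span becomes simply supported.
Discontinuity in slope at B on the released structure — sum the simple-span end rotations:
  span AB: triangular load, peak 8: 7w₀L³/(360EI) = 95.53/EI
  span AB: point load 41 at a = 0.85: Pab(L + a)/(6LEI) = 48.88/EI
  span BC: point load 32.5 at a = 1.25: Pab(L + b)/(6LEI) = 44.43/EI
  relative rotation θ_0 = (144.4 + 44.43)/EI = 188.8/EI
A unit hogging moment at B produces rotation L₁/(3EI) + L₂/(3EI) = 4.5/EI.
Slope continuity at B: θ_0 = M_B·4.5/EI, so M_B = 188.8/4.5 = 41.96 kN·m (hogging).
Span BC, ΣM about C: R_B^{BC}·5 = 121.9 + 41.96, so R_B^{BC} = 32.77 kN and R_C = 32.5 − 32.77 = -0.2679 kN.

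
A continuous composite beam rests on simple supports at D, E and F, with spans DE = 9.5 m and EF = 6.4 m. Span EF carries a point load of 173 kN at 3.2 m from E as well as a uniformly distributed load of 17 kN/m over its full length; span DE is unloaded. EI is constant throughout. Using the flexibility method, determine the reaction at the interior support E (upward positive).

Release continuity at E by inserting a hinge; the redundant is the internal moment M_E. The primary structure is two simply-supported spans DE and EF.
Rotations at E on the released spans (each span's end-slope, ×1/EI):
  span EF: point load 173 at a = 3.2: Pab(L + b)/(6LEI) = 442.9/EI
  span EF: UDL 17: wL³/(24EI) = 185.7/EI
  relative rotation θ_0 = (0 + 628.6)/EI = 628.6/EI
A unit hogging moment at E produces rotation L₁/(3EI) + L₂/(3EI) = 5.3/EI.
Compatibility: M_E·(L₁+L₂)/(3EI) = θ_0, giving M_E = 118.6 kN·m (hogging).
Span DE, ΣM about D with M_E applied at E: R_E^{DE}·9.5 = 0 + 118.6, so R_E^{DE} = 12.48 kN and R_D = 0 − 12.48 = -12.48 kN.
Span EF, ΣM about F: R_E^{EF}·6.4 = 901.8 + 118.6, so R_E^{EF} = 159.4 kN and R_F = 281.8 − 159.4 = 122.4 kN.
R_E = 12.48 + 159.4 = 171.9 kN.

R_E = 171.9 kN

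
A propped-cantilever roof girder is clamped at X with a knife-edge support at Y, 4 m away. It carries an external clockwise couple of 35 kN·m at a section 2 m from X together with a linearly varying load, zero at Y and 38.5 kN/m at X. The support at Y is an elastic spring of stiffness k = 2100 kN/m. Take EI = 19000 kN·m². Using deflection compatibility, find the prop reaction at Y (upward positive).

R_Y = 17.73 kN

Take the reaction at Y as the redundant and release it; the primary structure is a cantilever fixed at X.
Deflection at Y on the released cantilever, summing each load's contribution:
  clockwise couple 35 at a = 2: M₀a(2L − a)/(2EI) = 210/EI
  triangular load, peak 38.5 at the fixed end: w₀L⁴/(30EI) = 328.5/EI
  δ_0 = 538.5/EI
Flexibility coefficient — unit upward force at Y: δ_{YY} = L³/(3EI) = 21.33/EI.
With EI = 19000 kN·m²: δ_0 = 0.028344 m and δ_{YY} = 0.001123 m/kN.
Compatibility — the spring shortens by R_Y/k under the reaction it provides: δ_0 − R_Y·δ_{YY} = R_Y/k. With 1/k = 0.000476 m/kN, R_Y = δ_0 / (δ_{YY} + 1/k) = 0.028344 / (0.001123 + 0.000476) = 17.73 kN.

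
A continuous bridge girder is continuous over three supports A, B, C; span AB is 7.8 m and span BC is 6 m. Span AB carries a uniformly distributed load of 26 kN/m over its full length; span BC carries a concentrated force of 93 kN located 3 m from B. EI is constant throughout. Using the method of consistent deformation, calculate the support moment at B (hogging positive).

Release continuity at B by inserting a hinge; the redundant is the internal moment M_B. The primary structure is two simply-supported spans AB and BC.
Rotations at B on the released spans (each span's end-slope, ×1/EI):
  span AB: UDL 26: wL³/(24EI) = 514.1/EI
  span BC: point load 93 at a = 3: Pab(L + b)/(6LEI) = 209.2/EI
  relative rotation θ_0 = (514.1 + 209.2)/EI = 723.3/EI
A unit hogging moment at B produces rotation L₁/(3EI) + L₂/(3EI) = 4.6/EI.
Slope continuity at B: θ_0 = M_B·4.6/EI, so M_B = 723.3/4.6 = 157.2 kN·m (hogging).

M_B = 157.2 kN·m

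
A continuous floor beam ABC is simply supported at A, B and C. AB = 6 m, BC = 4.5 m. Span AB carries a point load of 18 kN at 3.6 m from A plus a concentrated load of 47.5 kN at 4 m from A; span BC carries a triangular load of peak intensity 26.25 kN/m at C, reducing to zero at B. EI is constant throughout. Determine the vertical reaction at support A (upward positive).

R_A = 13.82 kN

Take M_B as the redundant. Released structure: two simple spans AB and BC with a hinge at B.
End slopes at the hinge B, treating each span as simply supported:
  span AB: point load 18 at a = 3.6: Pab(L + a)/(6LEI) = 41.47/EI
  span AB: point load 47.5 at a = 4: Pab(L + a)/(6LEI) = 105.6/EI
  span BC: triangular load, peak 26.25: 7w₀L³/(360EI) = 46.51/EI
  relative rotation θ_0 = (147 + 46.51)/EI = 193.5/EI
A unit hogging moment at B produces rotation L₁/(3EI) + L₂/(3EI) = 3.5/EI.
Slope continuity at B: θ_0 = M_B·3.5/EI, so M_B = 193.5/3.5 = 55.3 kN·m (hogging).
Span AB, ΣM about A with M_B applied at B: R_B^{AB}·6 = 254.8 + 55.3, so R_B^{AB} = 51.68 kN and R_A = 65.5 − 51.68 = 13.82 kN.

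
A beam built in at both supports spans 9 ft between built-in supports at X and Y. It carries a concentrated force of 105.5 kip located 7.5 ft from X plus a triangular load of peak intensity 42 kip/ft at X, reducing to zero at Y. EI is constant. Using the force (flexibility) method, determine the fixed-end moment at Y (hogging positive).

Release both end moments; the primary structure is a simply-supported span XY with redundants M_X and M_Y.
End rotations of the released simple span under the applied load (×1/EI):
  at X: point load 105.5 at a = 7.5: Pab(L + b)/(6LEI) = 230.8/EI
  at Y: point load 105.5 at a = 7.5: Pab(L + a)/(6LEI) = 362.7/EI
  at X: triangular load, peak 42: w₀L³/(45EI) = 680.4/EI
  at Y: triangular load, peak 42: 7w₀L³/(360EI) = 595.4/EI
  θ_X0 = 911.2/EI,  θ_Y0 = 958/EI
Flexibility coefficients: a unit moment at one end gives L/(3EI) there and L/(6EI) at the far end, so f₁₁ = f₂₂ = 3/EI and f₁₂ = f₂₁ = 1.5/EI.
Compatibility — zero rotation at each built-in end:
  3 M_X + 1.5 M_Y = 911.2
  1.5 M_X + 3 M_Y = 958
Solving the pair gives M_X = 192.1 kip·ft and M_Y = 223.3 kip·ft (hogging).

M_Y = 223.3 kip·ft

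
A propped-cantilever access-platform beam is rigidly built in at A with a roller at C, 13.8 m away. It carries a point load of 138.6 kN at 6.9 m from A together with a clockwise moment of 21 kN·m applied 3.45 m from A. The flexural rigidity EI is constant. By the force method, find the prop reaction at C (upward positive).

R_C = 44.31 kN

Remove the prop at C; the released (primary) structure is a cantilever built in at A.
Primary-structure tip deflection at C by superposition:
  point load 138.6 at a = 6.9: Pa²(3L − a)/(6EI) = 37943/EI
  clockwise couple 21 at a = 3.45: M₀a(2L − a)/(2EI) = 874.8/EI
  δ_0 = 38818/EI
Tip deflection under a unit load at C: L³/(3EI) = 876/EI.
The prop prevents deflection at C: R_C = δ_0/δ_{CC} = 38818/876 = 44.31 kN.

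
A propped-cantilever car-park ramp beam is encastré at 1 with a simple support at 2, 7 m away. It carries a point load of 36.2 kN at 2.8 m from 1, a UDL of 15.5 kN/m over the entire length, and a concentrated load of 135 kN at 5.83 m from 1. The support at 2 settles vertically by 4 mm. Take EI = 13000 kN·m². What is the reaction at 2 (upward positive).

R_2 = 149.2 kN

Take the reaction at 2 as the redundant and release it; the primary structure is a cantilever fixed at 1.
Deflection at 2 on the released cantilever, summing each load's contribution:
  point load 36.2 at a = 2.8: Pa²(3L − a)/(6EI) = 860.9/EI
  UDL 15.5: wL⁴/(8EI) = 4652/EI
  point load 135 at a = 5.83: Pa²(3L − a)/(6EI) = 11601/EI
  δ_0 = 17114/EI
Flexibility coefficient — unit upward force at 2: δ_{22} = L³/(3EI) = 114.3/EI.
With EI = 13000 kN·m²: δ_0 = 1.3165 m and δ_{22} = 0.008795 m/kN.
Compatibility — the beam at 2 must follow the support down by 0.004 m: δ_0 − R_2·δ_{22} = 0.004, so R_2 = (1.3165 − 0.004)/0.008795 = 149.2 kN.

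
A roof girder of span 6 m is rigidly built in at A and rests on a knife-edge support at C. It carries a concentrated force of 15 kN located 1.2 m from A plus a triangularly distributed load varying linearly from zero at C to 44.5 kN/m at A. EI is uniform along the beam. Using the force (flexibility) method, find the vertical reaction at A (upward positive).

Remove the prop at C; the released (primary) structure is a cantilever built in at A.
Downward deflection at the released point C due to the loads:
  point load 15 at a = 1.2: Pa²(3L − a)/(6EI) = 60.48/EI
  triangular load, peak 44.5 at the fixed end: w₀L⁴/(30EI) = 1922/EI
  δ_0 = 1983/EI
Flexibility coefficient — unit upward force at C: δ_{CC} = L³/(3EI) = 72/EI.
Compatibility at C: δ_0 − R_C·δ_{CC} = 0, so R_C = 1983/72 = 27.54 kN.
Vertical equilibrium: R_A = ΣP − R_C = 148.5 − 27.54 = 121 kN.

R_A = 121 kN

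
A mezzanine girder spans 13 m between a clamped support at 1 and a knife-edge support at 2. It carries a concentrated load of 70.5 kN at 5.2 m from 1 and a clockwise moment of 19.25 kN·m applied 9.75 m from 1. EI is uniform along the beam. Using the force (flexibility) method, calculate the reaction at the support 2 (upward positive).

R_2 = 16.75 kN

Remove the prop at 2; the released (primary) structure is a cantilever built in at 1.
Free-end deflection of the primary structure under the applied loading (downward +):
  point load 70.5 at a = 5.2: Pa²(3L − a)/(6EI) = 10739/EI
  clockwise couple 19.25 at a = 9.75: M₀a(2L − a)/(2EI) = 1525/EI
  δ_0 = 12264/EI
Flexibility coefficient — unit upward force at 2: δ_{22} = L³/(3EI) = 732.3/EI.
The prop prevents deflection at 2: R_2 = δ_0/δ_{22} = 12264/732.3 = 16.75 kN.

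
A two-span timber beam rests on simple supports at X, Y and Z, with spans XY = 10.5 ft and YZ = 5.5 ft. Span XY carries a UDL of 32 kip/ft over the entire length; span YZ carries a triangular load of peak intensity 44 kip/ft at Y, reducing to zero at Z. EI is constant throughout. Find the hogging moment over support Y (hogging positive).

Release continuity at Y by inserting a hinge; the redundant is the internal moment M_Y. The primary structure is two simply-supported spans XY and YZ.
Discontinuity in slope at Y on the released structure — sum the simple-span end rotations:
  span XY: UDL 32: wL³/(24EI) = 1544/EI
  span YZ: triangular load, peak 44: w₀L³/(45EI) = 162.7/EI
  relative rotation θ_0 = (1544 + 162.7)/EI = 1706/EI
A unit hogging moment at Y produces rotation L₁/(3EI) + L₂/(3EI) = 5.333/EI.
Compatibility: M_Y·(L₁+L₂)/(3EI) = θ_0, giving M_Y = 319.9 kip·ft (hogging).

M_Y = 319.9 kip·ft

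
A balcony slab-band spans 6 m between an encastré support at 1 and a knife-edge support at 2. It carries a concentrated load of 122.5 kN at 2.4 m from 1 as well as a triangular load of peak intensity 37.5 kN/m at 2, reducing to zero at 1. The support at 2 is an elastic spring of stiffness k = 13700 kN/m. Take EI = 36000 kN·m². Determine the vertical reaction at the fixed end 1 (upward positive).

Choose R_2 as the redundant. The primary structure is the cantilever fixed at 1.
Primary-structure tip deflection at 2 by superposition:
  point load 122.5 at a = 2.4: Pa²(3L − a)/(6EI) = 1835/EI
  triangular load, peak 37.5 at the free end: 11w₀L⁴/(120EI) = 4455/EI
  δ_0 = 6290/EI
Tip deflection under a unit load at 2: L³/(3EI) = 72/EI.
With EI = 36000 kN·m²: δ_0 = 0.17471 m and δ_{22} = 0.002 m/kN.
Compatibility — the spring shortens by R_2/k under the reaction it provides: δ_0 − R_2·δ_{22} = R_2/k. With 1/k = 0.000073 m/kN, R_2 = δ_0 / (δ_{22} + 1/k) = 0.17471 / (0.002 + 0.000073) = 84.28 kN.
Vertical equilibrium: R_1 = ΣP − R_2 = 235 − 84.28 = 150.7 kN.

R_1 = 150.7 kN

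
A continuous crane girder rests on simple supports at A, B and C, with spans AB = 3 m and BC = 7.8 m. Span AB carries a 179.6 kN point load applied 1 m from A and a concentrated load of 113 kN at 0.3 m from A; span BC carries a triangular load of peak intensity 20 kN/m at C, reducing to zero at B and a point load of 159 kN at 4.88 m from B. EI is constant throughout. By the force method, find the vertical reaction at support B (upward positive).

Insert a hinge at B; M_B is the redundant, and each span becomes simply supported.
End slopes at the hinge B, treating each span as simply supported:
  span AB: point load 179.6 at a = 1: Pab(L + a)/(6LEI) = 79.82/EI
  span AB: point load 113 at a = 0.3: Pab(L + a)/(6LEI) = 16.78/EI
  span BC: triangular load, peak 20: 7w₀L³/(360EI) = 184.5/EI
  span BC: point load 159 at a = 4.88: Pab(L + b)/(6LEI) = 519/EI
  relative rotation θ_0 = (96.6 + 703.5)/EI = 800.1/EI
A unit hogging moment at B produces rotation L₁/(3EI) + L₂/(3EI) = 3.6/EI.
Slope continuity at B: θ_0 = M_B·3.6/EI, so M_B = 800.1/3.6 = 222.3 kN·m (hogging).
Span AB, ΣM about A with M_B applied at B: R_B^{AB}·3 = 213.5 + 222.3, so R_B^{AB} = 145.3 kN and R_A = 292.6 − 145.3 = 147.3 kN.
Span BC, ΣM about C: R_B^{BC}·7.8 = 667.1 + 222.3, so R_B^{BC} = 114 kN and R_C = 237 − 114 = 123 kN.
R_B = 145.3 + 114 = 259.3 kN.

R_B = 259.3 kN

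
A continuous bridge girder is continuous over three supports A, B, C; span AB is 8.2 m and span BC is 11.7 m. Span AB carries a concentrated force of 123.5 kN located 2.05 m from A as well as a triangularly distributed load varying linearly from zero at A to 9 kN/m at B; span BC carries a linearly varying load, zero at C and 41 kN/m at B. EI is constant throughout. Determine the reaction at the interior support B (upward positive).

R_B = 274.6 kN

Release continuity at B by inserting a hinge; the redundant is the internal moment M_B. The primary structure is two simply-supported spans AB and BC.
End slopes at the hinge B, treating each span as simply supported:
  span AB: point load 123.5 at a = 2.05: Pab(L + a)/(6LEI) = 324.4/EI
  span AB: triangular load, peak 9: w₀L³/(45EI) = 110.3/EI
  span BC: triangular load, peak 41: w₀L³/(45EI) = 1459/EI
  relative rotation θ_0 = (434.7 + 1459)/EI = 1894/EI
A unit hogging moment at B produces rotation L₁/(3EI) + L₂/(3EI) = 6.633/EI.
Slope continuity at B: θ_0 = M_B·6.633/EI, so M_B = 1894/6.633 = 285.5 kN·m (hogging).
Span AB, ΣM about A with M_B applied at B: R_B^{AB}·8.2 = 454.9 + 285.5, so R_B^{AB} = 90.29 kN and R_A = 160.4 − 90.29 = 70.11 kN.
Span BC, ΣM about C: R_B^{BC}·11.7 = 1871 + 285.5, so R_B^{BC} = 184.3 kN and R_C = 239.8 − 184.3 = 55.55 kN.
R_B = 90.29 + 184.3 = 274.6 kN.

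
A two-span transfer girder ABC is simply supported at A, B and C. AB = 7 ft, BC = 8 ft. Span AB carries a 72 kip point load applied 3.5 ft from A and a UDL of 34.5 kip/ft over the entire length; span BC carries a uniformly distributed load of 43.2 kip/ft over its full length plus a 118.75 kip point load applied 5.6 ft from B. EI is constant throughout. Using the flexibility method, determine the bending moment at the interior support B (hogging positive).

Release continuity at B by inserting a hinge; the redundant is the internal moment M_B. The primary structure is two simply-supported spans AB and BC.
Rotations at B on the released spans (each span's end-slope, ×1/EI):
  span AB: point load 72 at a = 3.5: Pab(L + a)/(6LEI) = 220.5/EI
  span AB: UDL 34.5: wL³/(24EI) = 493.1/EI
  span BC: UDL 43.2: wL³/(24EI) = 921.6/EI
  span BC: point load 118.75 at a = 5.6: Pab(L + b)/(6LEI) = 345.8/EI
  relative rotation θ_0 = (713.6 + 1267)/EI = 1981/EI
A unit hogging moment at B produces rotation L₁/(3EI) + L₂/(3EI) = 5/EI.
Compatibility: M_B·(L₁+L₂)/(3EI) = θ_0, giving M_B = 396.2 kip·ft (hogging).

M_B = 396.2 kip·ft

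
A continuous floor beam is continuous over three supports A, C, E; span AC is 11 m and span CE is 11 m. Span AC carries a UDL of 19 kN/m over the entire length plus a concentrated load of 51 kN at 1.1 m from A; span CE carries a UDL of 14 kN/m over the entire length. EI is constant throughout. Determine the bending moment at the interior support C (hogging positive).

Take M_C as the redundant. Released structure: two simple spans AC and CE with a hinge at C.
Rotations at C on the released spans (each span's end-slope, ×1/EI):
  span AC: UDL 19: wL³/(24EI) = 1054/EI
  span AC: point load 51 at a = 1.1: Pab(L + a)/(6LEI) = 101.8/EI
  span CE: UDL 14: wL³/(24EI) = 776.4/EI
  relative rotation θ_0 = (1156 + 776.4)/EI = 1932/EI
A unit hogging moment at C produces rotation L₁/(3EI) + L₂/(3EI) = 7.333/EI.
Slope continuity at C: θ_0 = M_C·7.333/EI, so M_C = 1932/7.333 = 263.4 kN·m (hogging).

M_C = 263.4 kN·m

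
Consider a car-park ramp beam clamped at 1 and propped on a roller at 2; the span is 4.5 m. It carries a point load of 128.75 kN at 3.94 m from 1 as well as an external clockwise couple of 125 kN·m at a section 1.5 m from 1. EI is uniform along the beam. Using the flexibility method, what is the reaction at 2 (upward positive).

R_2 = 128 kN

Remove the prop at 2; the released (primary) structure is a cantilever built in at 1.
Free-end deflection of the primary structure under the applied loading (downward +):
  point load 128.75 at a = 3.94: Pa²(3L − a)/(6EI) = 3185/EI
  clockwise couple 125 at a = 1.5: M₀a(2L − a)/(2EI) = 703.1/EI
  δ_0 = 3888/EI
Flexibility coefficient — unit upward force at 2: δ_{22} = L³/(3EI) = 30.38/EI.
Compatibility at 2: δ_0 − R_2·δ_{22} = 0, so R_2 = 3888/30.38 = 128 kN.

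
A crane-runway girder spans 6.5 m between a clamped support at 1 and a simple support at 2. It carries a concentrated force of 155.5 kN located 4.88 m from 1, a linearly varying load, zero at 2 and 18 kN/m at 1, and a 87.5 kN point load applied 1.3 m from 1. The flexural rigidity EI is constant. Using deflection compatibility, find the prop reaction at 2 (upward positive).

Choose R_2 as the redundant. The primary structure is the cantilever fixed at 1.
Downward deflection at the released point 2 due to the loads:
  point load 155.5 at a = 4.88: Pa²(3L − a)/(6EI) = 9023/EI
  triangular load, peak 18 at the fixed end: w₀L⁴/(30EI) = 1071/EI
  point load 87.5 at a = 1.3: Pa²(3L − a)/(6EI) = 448.6/EI
  δ_0 = 10543/EI
Tip deflection under a unit load at 2: L³/(3EI) = 91.54/EI.
Compatibility at 2: δ_0 − R_2·δ_{22} = 0, so R_2 = 10543/91.54 = 115.2 kN.

R_2 = 115.2 kN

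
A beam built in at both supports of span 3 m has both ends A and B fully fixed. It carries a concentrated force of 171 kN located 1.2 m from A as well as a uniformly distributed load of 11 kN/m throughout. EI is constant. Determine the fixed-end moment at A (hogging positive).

Take the two fixed-end moments M_A, M_B as redundants; the released structure is the simple span AB.
End rotations of the released simple span under the applied load (×1/EI):
  at A: point load 171 at a = 1.2: Pab(L + b)/(6LEI) = 98.5/EI
  at B: point load 171 at a = 1.2: Pab(L + a)/(6LEI) = 86.18/EI
  at A: UDL 11: wL³/(24EI) = 12.38/EI
  at B: UDL 11: wL³/(24EI) = 12.38/EI
  θ_A0 = 110.9/EI,  θ_B0 = 98.56/EI
Flexibility coefficients: a unit moment at one end gives L/(3EI) there and L/(6EI) at the far end, so f₁₁ = f₂₂ = 1/EI and f₁₂ = f₂₁ = 0.5/EI.
Compatibility — zero rotation at each built-in end:
  1 M_A + 0.5 M_B = 110.9
  0.5 M_A + 1 M_B = 98.56
Solving the pair gives M_A = 82.12 kN·m and M_B = 57.5 kN·m (hogging).

M_A = 82.12 kN·m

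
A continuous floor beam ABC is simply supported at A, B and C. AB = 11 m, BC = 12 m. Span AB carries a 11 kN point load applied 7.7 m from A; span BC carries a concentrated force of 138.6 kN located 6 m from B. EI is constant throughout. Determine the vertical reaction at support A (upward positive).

R_A = -12.43 kN

Insert a hinge at B; M_B is the redundant, and each span becomes simply supported.
End slopes at the hinge B, treating each span as simply supported:
  span AB: point load 11 at a = 7.7: Pab(L + a)/(6LEI) = 79.19/EI
  span BC: point load 138.6 at a = 6: Pab(L + b)/(6LEI) = 1247/EI
  relative rotation θ_0 = (79.19 + 1247)/EI = 1327/EI
A unit hogging moment at B produces rotation L₁/(3EI) + L₂/(3EI) = 7.667/EI.
Slope continuity at B: θ_0 = M_B·7.667/EI, so M_B = 1327/7.667 = 173 kN·m (hogging).
Span AB, ΣM about A with M_B applied at B: R_B^{AB}·11 = 84.7 + 173, so R_B^{AB} = 23.43 kN and R_A = 11 − 23.43 = -12.43 kN.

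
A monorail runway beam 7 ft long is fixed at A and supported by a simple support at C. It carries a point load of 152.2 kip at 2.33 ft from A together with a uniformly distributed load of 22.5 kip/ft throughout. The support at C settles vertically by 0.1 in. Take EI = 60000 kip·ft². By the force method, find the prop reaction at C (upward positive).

R_C = 77.18 kip

Choose R_C as the redundant. The primary structure is the cantilever fixed at A.
Free-end deflection of the primary structure under the applied loading (downward +):
  point load 152.2 at a = 2.33: Pa²(3L − a)/(6EI) = 2571/EI
  UDL 22.5: wL⁴/(8EI) = 6753/EI
  δ_0 = 9324/EI
Flexibility coefficient — unit upward force at C: δ_{CC} = L³/(3EI) = 114.3/EI.
With EI = 60000 kip·ft²: δ_0 = 0.1554 ft and δ_{CC} = 0.001906 ft/kip.
Compatibility — the beam at C must follow the support down by 0.008333 ft: δ_0 − R_C·δ_{CC} = 0.008333, so R_C = (0.1554 − 0.008333)/0.001906 = 77.18 kip.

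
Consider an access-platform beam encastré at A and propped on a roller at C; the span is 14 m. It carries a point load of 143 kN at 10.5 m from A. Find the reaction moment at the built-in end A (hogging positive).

Release the roller at C. Primary structure: cantilever fixed at A.
Deflection at C on the released cantilever, summing each load's contribution:
  point load 143 at a = 10.5: Pa²(3L − a)/(6EI) = 82770/EI
Tip deflection under a unit load at C: L³/(3EI) = 914.7/EI.
Compatibility at C: δ_0 − R_C·δ_{CC} = 0, so R_C = 82770/914.7 = 90.49 kN.
Moment equilibrium about A: M_A = Σ(load moments about A) − R_C·L = 1502 − 90.49×14 = 234.6 kN·m.

M_A = 234.6 kN·m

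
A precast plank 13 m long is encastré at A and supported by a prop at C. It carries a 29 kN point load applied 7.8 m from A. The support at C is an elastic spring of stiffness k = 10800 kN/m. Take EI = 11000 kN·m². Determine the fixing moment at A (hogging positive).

Release the roller at C. Primary structure: cantilever fixed at A.
Deflection at C on the released cantilever, summing each load's contribution:
  point load 29 at a = 7.8: Pa²(3L − a)/(6EI) = 9175/EI
Flexibility coefficient — unit upward force at C: δ_{CC} = L³/(3EI) = 732.3/EI.
With EI = 11000 kN·m²: δ_0 = 0.83406 m and δ_{CC} = 0.066576 m/kN.
Compatibility — the spring shortens by R_C/k under the reaction it provides: δ_0 − R_C·δ_{CC} = R_C/k. With 1/k = 0.000093 m/kN, R_C = δ_0 / (δ_{CC} + 1/k) = 0.83406 / (0.066576 + 0.000093) = 12.51 kN.
Moment equilibrium about A: M_A = Σ(load moments about A) − R_C·L = 226.2 − 12.51×13 = 63.56 kN·m.

M_A = 63.56 kN·m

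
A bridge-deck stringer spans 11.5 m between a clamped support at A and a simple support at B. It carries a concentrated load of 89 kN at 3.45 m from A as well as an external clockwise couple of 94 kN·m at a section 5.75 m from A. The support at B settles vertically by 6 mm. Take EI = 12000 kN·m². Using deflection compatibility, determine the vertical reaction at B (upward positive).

R_B = 19.87 kN

Choose R_B as the redundant. The primary structure is the cantilever fixed at A.
Deflection at B on the released cantilever, summing each load's contribution:
  point load 89 at a = 3.45: Pa²(3L − a)/(6EI) = 5482/EI
  clockwise couple 94 at a = 5.75: M₀a(2L − a)/(2EI) = 4662/EI
  δ_0 = 10144/EI
Tip deflection under a unit load at B: L³/(3EI) = 507/EI.
With EI = 12000 kN·m²: δ_0 = 0.84532 m and δ_{BB} = 0.042247 m/kN.
Compatibility — the beam at B must follow the support down by 0.006 m: δ_0 − R_B·δ_{BB} = 0.006, so R_B = (0.84532 − 0.006)/0.042247 = 19.87 kN.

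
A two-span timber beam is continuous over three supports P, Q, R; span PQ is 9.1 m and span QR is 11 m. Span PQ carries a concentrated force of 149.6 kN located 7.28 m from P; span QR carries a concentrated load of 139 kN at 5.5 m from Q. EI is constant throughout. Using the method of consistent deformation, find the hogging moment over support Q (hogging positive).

M_Q = 245.6 kN·m

Release continuity at Q by inserting a hinge; the redundant is the internal moment M_Q. The primary structure is two simply-supported spans PQ and QR.
Discontinuity in slope at Q on the released structure — sum the simple-span end rotations:
  span PQ: point load 149.6 at a = 7.28: Pab(L + a)/(6LEI) = 594.6/EI
  span QR: point load 139 at a = 5.5: Pab(L + b)/(6LEI) = 1051/EI
  relative rotation θ_0 = (594.6 + 1051)/EI = 1646/EI
A unit hogging moment at Q produces rotation L₁/(3EI) + L₂/(3EI) = 6.7/EI.
Compatibility: M_Q·(L₁+L₂)/(3EI) = θ_0, giving M_Q = 245.6 kN·m (hogging).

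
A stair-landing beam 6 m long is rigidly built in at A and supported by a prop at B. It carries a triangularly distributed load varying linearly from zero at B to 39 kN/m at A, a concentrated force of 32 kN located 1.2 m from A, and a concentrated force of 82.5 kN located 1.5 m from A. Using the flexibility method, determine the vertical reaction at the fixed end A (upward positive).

R_A = 199.2 kN

Choose R_B as the redundant. The primary structure is the cantilever fixed at A.
Free-end deflection of the primary structure under the applied loading (downward +):
  triangular load, peak 39 at the fixed end: w₀L⁴/(30EI) = 1685/EI
  point load 32 at a = 1.2: Pa²(3L − a)/(6EI) = 129/EI
  point load 82.5 at a = 1.5: Pa²(3L − a)/(6EI) = 510.5/EI
  δ_0 = 2324/EI
Tip deflection under a unit load at B: L³/(3EI) = 72/EI.
The prop prevents deflection at B: R_B = δ_0/δ_{BB} = 2324/72 = 32.28 kN.
Vertical equilibrium: R_A = ΣP − R_B = 231.5 − 32.28 = 199.2 kN.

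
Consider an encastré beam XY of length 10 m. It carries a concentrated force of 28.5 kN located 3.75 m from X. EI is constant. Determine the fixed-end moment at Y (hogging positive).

Release both end moments; the primary structure is a simply-supported span XY with redundants M_X and M_Y.
On the primary (simply-supported) span, the end slopes from the loading are:
  at X: point load 28.5 at a = 3.75: Pab(L + b)/(6LEI) = 180.9/EI
  at Y: point load 28.5 at a = 3.75: Pab(L + a)/(6LEI) = 153.1/EI
  θ_X0 = 180.9/EI,  θ_Y0 = 153.1/EI
Flexibility coefficients: a unit moment at one end gives L/(3EI) there and L/(6EI) at the far end, so f₁₁ = f₂₂ = 3.333/EI and f₁₂ = f₂₁ = 1.667/EI.
Compatibility — zero rotation at each built-in end:
  3.333 M_X + 1.667 M_Y = 180.9
  1.667 M_X + 3.333 M_Y = 153.1
Solving the pair gives M_X = 41.75 kN·m and M_Y = 25.05 kN·m (hogging).

M_Y = 25.05 kN·m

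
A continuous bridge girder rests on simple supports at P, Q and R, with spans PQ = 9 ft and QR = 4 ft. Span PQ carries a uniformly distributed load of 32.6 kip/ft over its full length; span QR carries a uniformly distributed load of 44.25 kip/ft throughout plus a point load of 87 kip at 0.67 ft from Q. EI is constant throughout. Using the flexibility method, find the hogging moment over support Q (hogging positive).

Release continuity at Q by inserting a hinge; the redundant is the internal moment M_Q. The primary structure is two simply-supported spans PQ and QR.
End slopes at the hinge Q, treating each span as simply supported:
  span PQ: UDL 32.6: wL³/(24EI) = 990.2/EI
  span QR: UDL 44.25: wL³/(24EI) = 118/EI
  span QR: point load 87 at a = 0.67: Pab(L + b)/(6LEI) = 59.28/EI
  relative rotation θ_0 = (990.2 + 177.3)/EI = 1168/EI
A unit hogging moment at Q produces rotation L₁/(3EI) + L₂/(3EI) = 4.333/EI.
Compatibility: M_Q·(L₁+L₂)/(3EI) = θ_0, giving M_Q = 269.4 kip·ft (hogging).

M_Q = 269.4 kip·ft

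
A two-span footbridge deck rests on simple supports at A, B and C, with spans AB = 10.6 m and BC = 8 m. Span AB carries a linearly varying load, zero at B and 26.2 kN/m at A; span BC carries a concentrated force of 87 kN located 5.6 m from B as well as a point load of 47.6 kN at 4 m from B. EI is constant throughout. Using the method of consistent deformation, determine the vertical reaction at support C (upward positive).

Take M_B as the redundant. Released structure: two simple spans AB and BC with a hinge at B.
Rotations at B on the released spans (each span's end-slope, ×1/EI):
  span AB: triangular load, peak 26.2: 7w₀L³/(360EI) = 606.8/EI
  span BC: point load 87 at a = 5.6: Pab(L + b)/(6LEI) = 253.3/EI
  span BC: point load 47.6 at a = 4: Pab(L + b)/(6LEI) = 190.4/EI
  relative rotation θ_0 = (606.8 + 443.7)/EI = 1051/EI
A unit hogging moment at B produces rotation L₁/(3EI) + L₂/(3EI) = 6.2/EI.
Compatibility: M_B·(L₁+L₂)/(3EI) = θ_0, giving M_B = 169.4 kN·m (hogging).
Span BC, ΣM about C: R_B^{BC}·8 = 399.2 + 169.4, so R_B^{BC} = 71.08 kN and R_C = 134.6 − 71.08 = 63.52 kN.

R_C = 63.52 kN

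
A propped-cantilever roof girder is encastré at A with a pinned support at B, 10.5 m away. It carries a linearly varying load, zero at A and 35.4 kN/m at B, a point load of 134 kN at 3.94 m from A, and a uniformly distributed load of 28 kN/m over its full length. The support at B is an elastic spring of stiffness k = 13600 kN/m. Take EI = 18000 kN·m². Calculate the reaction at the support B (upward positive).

Release the roller at B. Primary structure: cantilever fixed at A.
Free-end deflection of the primary structure under the applied loading (downward +):
  triangular load, peak 35.4 at the free end: 11w₀L⁴/(120EI) = 39443/EI
  point load 134 at a = 3.94: Pa²(3L − a)/(6EI) = 9555/EI
  UDL 28: wL⁴/(8EI) = 42543/EI
  δ_0 = 91541/EI
Tip deflection under a unit load at B: L³/(3EI) = 385.9/EI.
With EI = 18000 kN·m²: δ_0 = 5.0856 m and δ_{BB} = 0.021438 m/kN.
Compatibility — the spring shortens by R_B/k under the reaction it provides: δ_0 − R_B·δ_{BB} = R_B/k. With 1/k = 0.000074 m/kN, R_B = δ_0 / (δ_{BB} + 1/k) = 5.0856 / (0.021438 + 0.000074) = 236.4 kN.

R_B = 236.4 kN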